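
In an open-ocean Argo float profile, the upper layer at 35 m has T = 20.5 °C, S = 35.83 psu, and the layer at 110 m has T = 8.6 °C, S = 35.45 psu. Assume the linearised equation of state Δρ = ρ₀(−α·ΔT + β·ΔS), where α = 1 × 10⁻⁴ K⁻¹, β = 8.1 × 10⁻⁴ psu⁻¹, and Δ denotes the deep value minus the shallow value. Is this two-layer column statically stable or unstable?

stable

ΔT = 8.6 − 20.5 = -11.9 K and ΔS = 35.45 − 35.83 = -0.38 psu (deep − shallow).
−αΔT = 1.19 × 10⁻³; βΔS = -3.078 × 10⁻⁴; sum Δρ/ρ₀ = 8.822 × 10⁻⁴.
Δρ/ρ₀ > 0, so Δρ > 0: deeper water is denser → statically stable.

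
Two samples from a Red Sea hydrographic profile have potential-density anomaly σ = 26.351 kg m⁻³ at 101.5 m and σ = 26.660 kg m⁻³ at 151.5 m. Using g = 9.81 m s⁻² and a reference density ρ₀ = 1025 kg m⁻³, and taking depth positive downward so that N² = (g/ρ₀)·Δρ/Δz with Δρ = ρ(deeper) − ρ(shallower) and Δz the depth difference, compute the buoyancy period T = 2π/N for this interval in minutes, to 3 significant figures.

13.6 min

Δρ = 1026.660 − 1026.351 = 0.309 kg m⁻³ over Δz = 151.5 − 101.5 = 50 m.
N² = (9.81/1025) × (0.309/50) = 5.9147 × 10⁻⁵ s⁻².
N = √(5.9147 × 10⁻⁵) = 7.6907 × 10⁻³ rad s⁻¹, so T = 2π/N = 816.98 s = 13.616 min ≈ 13.6 min.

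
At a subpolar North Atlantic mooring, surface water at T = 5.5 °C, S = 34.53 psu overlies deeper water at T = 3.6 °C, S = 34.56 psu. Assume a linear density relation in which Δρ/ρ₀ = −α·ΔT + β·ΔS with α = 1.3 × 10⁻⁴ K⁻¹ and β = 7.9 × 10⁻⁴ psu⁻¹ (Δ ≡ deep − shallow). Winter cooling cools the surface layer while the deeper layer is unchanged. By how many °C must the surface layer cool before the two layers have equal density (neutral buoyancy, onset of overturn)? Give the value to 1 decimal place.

Neutral buoyancy requires Δρ = 0, i.e. −α(T_deep − T_surf′) + β(S_deep − S_surf) = 0.
T_surf′ = T_deep − (β/α)·ΔS = 3.6 − (7.9 × 10⁻⁴/1.3 × 10⁻⁴)·(+0.03) = 3.418 °C.
Cooling required: 5.5 − (3.418) = 2.082 °C.

2.1 °C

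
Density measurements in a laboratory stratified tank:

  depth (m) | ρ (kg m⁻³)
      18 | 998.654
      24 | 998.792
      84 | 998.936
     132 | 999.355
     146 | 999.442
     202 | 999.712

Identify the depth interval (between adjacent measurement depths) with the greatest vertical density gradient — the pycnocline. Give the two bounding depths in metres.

18–24 m

Compute the density gradient over each adjacent pair:
  18–24 m: Δρ/Δz = 0.138/6 = 0.023 kg m⁻⁴
  24–84 m: Δρ/Δz = 0.144/60 = 2.4 × 10⁻³ kg m⁻⁴
  84–132 m: Δρ/Δz = 0.419/48 = 8.7 × 10⁻³ kg m⁻⁴
  132–146 m: Δρ/Δz = 0.087/14 = 6.2 × 10⁻³ kg m⁻⁴
  146–202 m: Δρ/Δz = 0.270/56 = 4.8 × 10⁻³ kg m⁻⁴
The largest gradient is in the 18–24 m interval — the pycnocline.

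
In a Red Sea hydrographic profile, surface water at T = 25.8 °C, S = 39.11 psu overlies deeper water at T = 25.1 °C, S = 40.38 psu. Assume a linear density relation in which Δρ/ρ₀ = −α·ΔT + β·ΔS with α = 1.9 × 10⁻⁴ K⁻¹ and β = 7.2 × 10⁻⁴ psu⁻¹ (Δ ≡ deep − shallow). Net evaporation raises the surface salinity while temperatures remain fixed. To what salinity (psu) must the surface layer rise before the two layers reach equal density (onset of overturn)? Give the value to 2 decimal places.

Neutral buoyancy requires −α(T_deep − T_surf) + β(S_deep − S_surf′) = 0.
S_surf′ = S_deep − (α/β)·ΔT = 40.38 − (1.9 × 10⁻⁴/7.2 × 10⁻⁴)·(-0.7) = 40.5647 psu.
Increase required: 40.5647 − 39.11 = 1.4547 psu.

40.56 psu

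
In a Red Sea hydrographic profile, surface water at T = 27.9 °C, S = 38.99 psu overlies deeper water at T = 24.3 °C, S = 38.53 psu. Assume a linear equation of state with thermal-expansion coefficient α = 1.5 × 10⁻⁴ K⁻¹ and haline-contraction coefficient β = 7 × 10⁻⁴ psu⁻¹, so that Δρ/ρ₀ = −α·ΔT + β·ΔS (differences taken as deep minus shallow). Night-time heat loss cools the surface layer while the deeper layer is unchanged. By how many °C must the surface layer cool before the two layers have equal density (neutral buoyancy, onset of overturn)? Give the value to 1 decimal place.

Neutral buoyancy requires Δρ = 0, i.e. −α(T_deep − T_surf′) + β(S_deep − S_surf) = 0.
T_surf′ = T_deep − (β/α)·ΔS = 24.3 − (7 × 10⁻⁴/1.5 × 10⁻⁴)·(-0.46) = 26.447 °C.
Cooling required: 27.9 − (26.447) = 1.453 °C.

1.5 °C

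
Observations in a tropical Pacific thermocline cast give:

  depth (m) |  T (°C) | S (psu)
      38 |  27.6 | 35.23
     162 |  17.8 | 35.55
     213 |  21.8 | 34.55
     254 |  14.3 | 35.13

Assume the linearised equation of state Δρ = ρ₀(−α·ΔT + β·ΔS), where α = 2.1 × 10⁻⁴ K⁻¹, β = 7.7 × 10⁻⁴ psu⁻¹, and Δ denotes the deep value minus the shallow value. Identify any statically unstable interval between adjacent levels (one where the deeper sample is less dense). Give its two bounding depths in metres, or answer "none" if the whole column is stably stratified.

Evaluate Δρ/ρ₀ = −αΔT + βΔS across each adjacent pair:
  38–162 m: −αΔT+βΔS = −(2.1 × 10⁻⁴)(-9.8)+(7.7 × 10⁻⁴)(+0.32) = 2.3 × 10⁻³ → stable
  162–213 m: −αΔT+βΔS = −(2.1 × 10⁻⁴)(+4.0)+(7.7 × 10⁻⁴)(-1.00) = -1.6 × 10⁻³ → UNSTABLE
  213–254 m: −αΔT+βΔS = −(2.1 × 10⁻⁴)(-7.5)+(7.7 × 10⁻⁴)(+0.58) = 2.0 × 10⁻³ → stable
The 162–213 m interval has Δρ < 0: lighter water underlies denser water.

162–213 m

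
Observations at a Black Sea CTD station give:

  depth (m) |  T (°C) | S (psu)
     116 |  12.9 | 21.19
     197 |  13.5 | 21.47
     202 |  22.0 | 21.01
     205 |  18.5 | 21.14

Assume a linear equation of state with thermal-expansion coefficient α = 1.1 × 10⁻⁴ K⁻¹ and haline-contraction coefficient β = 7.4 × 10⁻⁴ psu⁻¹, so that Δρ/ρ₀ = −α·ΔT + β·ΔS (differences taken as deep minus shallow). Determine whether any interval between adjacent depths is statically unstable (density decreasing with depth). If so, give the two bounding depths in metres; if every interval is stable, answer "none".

197–202 m

Evaluate Δρ/ρ₀ = −αΔT + βΔS across each adjacent pair:
  116–197 m: −αΔT+βΔS = −(1.1 × 10⁻⁴)(+0.6)+(7.4 × 10⁻⁴)(+0.28) = 1.4 × 10⁻⁴ → stable
  197–202 m: −αΔT+βΔS = −(1.1 × 10⁻⁴)(+8.5)+(7.4 × 10⁻⁴)(-0.46) = -1.3 × 10⁻³ → UNSTABLE
  202–205 m: −αΔT+βΔS = −(1.1 × 10⁻⁴)(-3.5)+(7.4 × 10⁻⁴)(+0.13) = 4.8 × 10⁻⁴ → stable
The 197–202 m interval has Δρ < 0: lighter water underlies denser water.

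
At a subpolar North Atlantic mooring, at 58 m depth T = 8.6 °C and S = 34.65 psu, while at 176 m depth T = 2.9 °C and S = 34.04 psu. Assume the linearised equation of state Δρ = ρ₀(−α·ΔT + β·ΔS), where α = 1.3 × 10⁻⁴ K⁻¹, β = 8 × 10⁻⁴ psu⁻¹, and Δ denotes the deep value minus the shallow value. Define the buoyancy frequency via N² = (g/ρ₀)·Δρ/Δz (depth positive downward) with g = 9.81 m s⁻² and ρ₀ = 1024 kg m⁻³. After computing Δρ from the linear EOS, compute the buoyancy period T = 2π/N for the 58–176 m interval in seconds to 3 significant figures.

1.37 × 10³ s

ΔT = -5.7 K, ΔS = -0.61 psu (deep − shallow).
Δρ/ρ₀ = −αΔT + βΔS = 7.41 × 10⁻⁴ − 4.88 × 10⁻⁴ = 2.53 × 10⁻⁴, so Δρ ≈ 0.2591 kg m⁻³.
N² = (g/ρ₀)·Δρ/Δz = g·(Δρ/ρ₀)/Δz = 9.81 × 2.53 × 10⁻⁴ / 118 = 2.1033 × 10⁻⁵ s⁻².
N = √(2.1033 × 10⁻⁵) = 4.5862 × 10⁻³ rad s⁻¹ → T = 2π/N = 1.3700 × 10³ s ≈ 1.37 × 10³ s.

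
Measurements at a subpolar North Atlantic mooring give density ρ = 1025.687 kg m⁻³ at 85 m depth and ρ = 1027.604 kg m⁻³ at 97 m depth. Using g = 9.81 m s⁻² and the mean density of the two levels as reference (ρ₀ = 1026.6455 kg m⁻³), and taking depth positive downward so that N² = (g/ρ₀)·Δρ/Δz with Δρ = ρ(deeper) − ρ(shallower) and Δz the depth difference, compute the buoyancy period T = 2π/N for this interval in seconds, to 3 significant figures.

Δρ = 1027.604 − 1025.687 = 1.917 kg m⁻³ over Δz = 97 − 85 = 12 m.
N² = (9.81/1026.6455) × (1.917/12) = 1.5265 × 10⁻³ s⁻².
N = √(1.5265 × 10⁻³) = 0.039070 rad s⁻¹, so T = 2π/N = 160.82 s ≈ 161 s.
N² > 0, so the interval is statically stable.

161 s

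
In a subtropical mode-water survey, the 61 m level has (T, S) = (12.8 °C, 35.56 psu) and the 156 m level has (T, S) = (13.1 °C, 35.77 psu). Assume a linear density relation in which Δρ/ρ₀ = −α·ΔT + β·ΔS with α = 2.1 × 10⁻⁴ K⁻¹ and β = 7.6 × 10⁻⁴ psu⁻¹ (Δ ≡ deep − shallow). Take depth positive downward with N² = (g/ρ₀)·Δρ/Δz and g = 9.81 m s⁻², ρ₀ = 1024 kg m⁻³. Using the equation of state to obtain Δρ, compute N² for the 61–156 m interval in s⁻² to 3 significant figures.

9.98 × 10⁻⁶ s⁻²

ΔT = +0.3 K, ΔS = +0.21 psu (deep − shallow).
Δρ/ρ₀ = −αΔT + βΔS = -6.30 × 10⁻⁵ + 1.596 × 10⁻⁴ = 9.66 × 10⁻⁵, so Δρ ≈ 0.09892 kg m⁻³.
N² = (g/ρ₀)·Δρ/Δz = g·(Δρ/ρ₀)/Δz = 9.81 × 9.66 × 10⁻⁵ / 95 = 9.9752 × 10⁻⁶ s⁻² ≈ 9.98 × 10⁻⁶ s⁻².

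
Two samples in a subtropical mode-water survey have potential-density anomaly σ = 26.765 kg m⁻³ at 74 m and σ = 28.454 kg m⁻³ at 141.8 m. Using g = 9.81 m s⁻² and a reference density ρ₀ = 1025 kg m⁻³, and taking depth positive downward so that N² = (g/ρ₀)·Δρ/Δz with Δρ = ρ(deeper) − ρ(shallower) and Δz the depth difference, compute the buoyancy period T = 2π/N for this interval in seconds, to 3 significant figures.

407 s

Δρ = 1028.454 − 1026.765 = 1.689 kg m⁻³ over Δz = 141.8 − 74 = 67.8 m.
N² = (9.81/1025) × (1.689/67.8) = 2.3842 × 10⁻⁴ s⁻².
N = √(2.3842 × 10⁻⁴) = 0.015441 rad s⁻¹, so T = 2π/N = 406.92 s ≈ 407 s.
A positive N² confirms static stability across the interval.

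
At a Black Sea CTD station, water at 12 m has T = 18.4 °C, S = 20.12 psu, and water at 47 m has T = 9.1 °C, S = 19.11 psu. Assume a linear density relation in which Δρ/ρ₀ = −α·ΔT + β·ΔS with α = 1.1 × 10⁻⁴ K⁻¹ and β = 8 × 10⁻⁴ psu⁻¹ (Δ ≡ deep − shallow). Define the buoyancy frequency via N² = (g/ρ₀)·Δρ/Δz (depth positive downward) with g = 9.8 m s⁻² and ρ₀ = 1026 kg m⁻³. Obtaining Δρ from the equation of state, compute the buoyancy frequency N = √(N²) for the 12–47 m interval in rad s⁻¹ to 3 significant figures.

ΔT = -9.3 K, ΔS = -1.01 psu (deep − shallow).
Δρ/ρ₀ = −αΔT + βΔS = 1.023 × 10⁻³ − 8.08 × 10⁻⁴ = 2.15 × 10⁻⁴, so Δρ ≈ 0.2206 kg m⁻³.
N² = (g/ρ₀)·Δρ/Δz = g·(Δρ/ρ₀)/Δz = 9.8 × 2.15 × 10⁻⁴ / 35 = 6.0200 × 10⁻⁵ s⁻².
N = √(6.0200 × 10⁻⁵) = 7.7589 × 10⁻³ rad s⁻¹ ≈ 7.76 × 10⁻³ rad s⁻¹.

7.76 × 10⁻³ rad s⁻¹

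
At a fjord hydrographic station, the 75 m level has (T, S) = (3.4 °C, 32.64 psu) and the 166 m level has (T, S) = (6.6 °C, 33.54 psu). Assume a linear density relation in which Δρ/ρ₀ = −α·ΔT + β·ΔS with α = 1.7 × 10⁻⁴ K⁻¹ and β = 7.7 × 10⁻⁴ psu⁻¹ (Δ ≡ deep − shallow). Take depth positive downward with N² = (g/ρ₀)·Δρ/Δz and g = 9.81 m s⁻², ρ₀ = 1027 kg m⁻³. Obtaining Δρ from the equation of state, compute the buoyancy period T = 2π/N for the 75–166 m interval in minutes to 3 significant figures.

26.1 min

ΔT = +3.2 K, ΔS = +0.90 psu (deep − shallow).
Δρ/ρ₀ = −αΔT + βΔS = -5.44 × 10⁻⁴ + 6.93 × 10⁻⁴ = 1.49 × 10⁻⁴, so Δρ ≈ 0.1530 kg m⁻³.
N² = (g/ρ₀)·Δρ/Δz = g·(Δρ/ρ₀)/Δz = 9.81 × 1.49 × 10⁻⁴ / 91 = 1.6063 × 10⁻⁵ s⁻².
N = √(1.6063 × 10⁻⁵) = 4.0079 × 10⁻³ rad s⁻¹ → T = 2π/N = 1.5677 × 10³ s = 26.128 min ≈ 26.1 min.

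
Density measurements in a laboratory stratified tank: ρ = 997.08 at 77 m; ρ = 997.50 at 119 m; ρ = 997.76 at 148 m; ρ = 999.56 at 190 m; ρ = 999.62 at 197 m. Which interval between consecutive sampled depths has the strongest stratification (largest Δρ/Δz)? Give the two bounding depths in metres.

148–190 m

Compute the density gradient over each adjacent pair:
  77–119 m: Δρ/Δz = 0.42/42 = 0.010 kg m⁻⁴
  119–148 m: Δρ/Δz = 0.26/29 = 9.0 × 10⁻³ kg m⁻⁴
  148–190 m: Δρ/Δz = 1.80/42 = 0.043 kg m⁻⁴
  190–197 m: Δρ/Δz = 0.06/7 = 8.6 × 10⁻³ kg m⁻⁴
The largest gradient is in the 148–190 m interval — the pycnocline.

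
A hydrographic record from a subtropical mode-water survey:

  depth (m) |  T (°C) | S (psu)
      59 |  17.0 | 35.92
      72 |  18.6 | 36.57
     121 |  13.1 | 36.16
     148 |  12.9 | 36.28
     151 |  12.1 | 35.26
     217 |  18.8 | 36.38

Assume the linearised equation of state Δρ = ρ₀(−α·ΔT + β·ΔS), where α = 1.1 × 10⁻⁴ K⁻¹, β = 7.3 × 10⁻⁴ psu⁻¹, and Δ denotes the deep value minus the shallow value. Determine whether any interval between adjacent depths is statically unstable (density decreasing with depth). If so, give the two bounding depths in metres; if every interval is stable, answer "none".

148–151 m

Evaluate Δρ/ρ₀ = −αΔT + βΔS across each adjacent pair:
  59–72 m: −αΔT+βΔS = −(1.1 × 10⁻⁴)(+1.6)+(7.3 × 10⁻⁴)(+0.65) = 3.0 × 10⁻⁴ → stable
  72–121 m: −αΔT+βΔS = −(1.1 × 10⁻⁴)(-5.5)+(7.3 × 10⁻⁴)(-0.41) = 3.1 × 10⁻⁴ → stable
  121–148 m: −αΔT+βΔS = −(1.1 × 10⁻⁴)(-0.2)+(7.3 × 10⁻⁴)(+0.12) = 1.1 × 10⁻⁴ → stable
  148–151 m: −αΔT+βΔS = −(1.1 × 10⁻⁴)(-0.8)+(7.3 × 10⁻⁴)(-1.02) = -6.6 × 10⁻⁴ → UNSTABLE
  151–217 m: −αΔT+βΔS = −(1.1 × 10⁻⁴)(+6.7)+(7.3 × 10⁻⁴)(+1.12) = 8.1 × 10⁻⁵ → stable
The 148–151 m interval has Δρ < 0: lighter water underlies denser water.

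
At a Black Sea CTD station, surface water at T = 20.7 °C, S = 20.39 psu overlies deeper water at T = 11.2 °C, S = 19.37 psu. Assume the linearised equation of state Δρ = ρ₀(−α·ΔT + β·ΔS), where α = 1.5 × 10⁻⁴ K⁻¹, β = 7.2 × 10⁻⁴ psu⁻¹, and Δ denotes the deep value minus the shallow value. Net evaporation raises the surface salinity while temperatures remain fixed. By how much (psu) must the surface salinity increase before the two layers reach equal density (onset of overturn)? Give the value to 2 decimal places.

0.96 psu

Neutral buoyancy requires −α(T_deep − T_surf) + β(S_deep − S_surf′) = 0.
S_surf′ = S_deep − (α/β)·ΔT = 19.37 − (1.5 × 10⁻⁴/7.2 × 10⁻⁴)·(-9.5) = 21.3492 psu.
Increase required: 21.3492 − 20.39 = 0.9592 psu.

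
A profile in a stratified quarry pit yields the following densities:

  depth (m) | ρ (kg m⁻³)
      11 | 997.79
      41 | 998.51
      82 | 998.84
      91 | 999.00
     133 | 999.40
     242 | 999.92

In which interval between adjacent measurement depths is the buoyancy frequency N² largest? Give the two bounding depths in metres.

11–41 m

Compute the density gradient over each adjacent pair:
  11–41 m: Δρ/Δz = 0.72/30 = 0.024 kg m⁻⁴
  41–82 m: Δρ/Δz = 0.33/41 = 8.0 × 10⁻³ kg m⁻⁴
  82–91 m: Δρ/Δz = 0.16/9 = 0.018 kg m⁻⁴
  91–133 m: Δρ/Δz = 0.40/42 = 9.5 × 10⁻³ kg m⁻⁴
  133–242 m: Δρ/Δz = 0.52/109 = 4.8 × 10⁻³ kg m⁻⁴
The largest gradient is in the 11–41 m interval — the pycnocline.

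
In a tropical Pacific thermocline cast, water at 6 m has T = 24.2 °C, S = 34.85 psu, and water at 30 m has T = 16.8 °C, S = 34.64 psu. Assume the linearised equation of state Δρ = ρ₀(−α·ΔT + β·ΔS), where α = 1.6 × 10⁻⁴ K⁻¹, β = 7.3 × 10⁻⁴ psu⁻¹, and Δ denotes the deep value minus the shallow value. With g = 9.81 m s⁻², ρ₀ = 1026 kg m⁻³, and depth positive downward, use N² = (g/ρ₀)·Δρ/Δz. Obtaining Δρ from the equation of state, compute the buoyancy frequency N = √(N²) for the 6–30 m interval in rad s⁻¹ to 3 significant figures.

ΔT = -7.4 K, ΔS = -0.21 psu (deep − shallow).
Δρ/ρ₀ = −αΔT + βΔS = 1.184 × 10⁻³ − 1.533 × 10⁻⁴ = 1.0307 × 10⁻³, so Δρ ≈ 1.057 kg m⁻³.
N² = (g/ρ₀)·Δρ/Δz = g·(Δρ/ρ₀)/Δz = 9.81 × 1.0307 × 10⁻³ / 24 = 4.2130 × 10⁻⁴ s⁻².
N = √(4.2130 × 10⁻⁴) = 0.020526 rad s⁻¹ ≈ 0.0205 rad s⁻¹.

0.0205 rad s⁻¹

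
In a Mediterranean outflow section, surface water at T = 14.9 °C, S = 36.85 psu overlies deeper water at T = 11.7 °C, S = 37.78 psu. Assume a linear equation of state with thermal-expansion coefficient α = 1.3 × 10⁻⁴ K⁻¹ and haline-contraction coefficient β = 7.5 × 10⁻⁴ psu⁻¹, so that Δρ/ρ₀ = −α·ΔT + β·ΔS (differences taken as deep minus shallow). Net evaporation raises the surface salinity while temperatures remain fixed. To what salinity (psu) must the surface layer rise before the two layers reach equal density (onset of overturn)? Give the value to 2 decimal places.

38.33 psu

Neutral buoyancy requires −α(T_deep − T_surf) + β(S_deep − S_surf′) = 0.
S_surf′ = S_deep − (α/β)·ΔT = 37.78 − (1.3 × 10⁻⁴/7.5 × 10⁻⁴)·(-3.2) = 38.3347 psu.
Increase required: 38.3347 − 36.85 = 1.4847 psu.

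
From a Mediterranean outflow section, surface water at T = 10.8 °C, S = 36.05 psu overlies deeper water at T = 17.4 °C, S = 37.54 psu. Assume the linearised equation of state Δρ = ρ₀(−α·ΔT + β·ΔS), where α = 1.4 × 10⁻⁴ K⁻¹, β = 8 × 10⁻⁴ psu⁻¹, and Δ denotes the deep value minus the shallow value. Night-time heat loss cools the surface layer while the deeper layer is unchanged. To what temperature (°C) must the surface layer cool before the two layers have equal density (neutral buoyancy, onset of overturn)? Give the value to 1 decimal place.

8.9 °C

Neutral buoyancy requires Δρ = 0, i.e. −α(T_deep − T_surf′) + β(S_deep − S_surf) = 0.
T_surf′ = T_deep − (β/α)·ΔS = 17.4 − (8 × 10⁻⁴/1.4 × 10⁻⁴)·(+1.49) = 8.886 °C.
Cooling required: 10.8 − (8.886) = 1.914 °C.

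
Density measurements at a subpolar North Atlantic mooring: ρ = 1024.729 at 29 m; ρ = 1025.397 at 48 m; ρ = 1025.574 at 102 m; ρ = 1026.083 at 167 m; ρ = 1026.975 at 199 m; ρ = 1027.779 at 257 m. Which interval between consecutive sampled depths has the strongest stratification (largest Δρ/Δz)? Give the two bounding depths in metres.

29–48 m

Compute the density gradient over each adjacent pair:
  29–48 m: Δρ/Δz = 0.668/19 = 0.035 kg m⁻⁴
  48–102 m: Δρ/Δz = 0.177/54 = 3.3 × 10⁻³ kg m⁻⁴
  102–167 m: Δρ/Δz = 0.509/65 = 7.8 × 10⁻³ kg m⁻⁴
  167–199 m: Δρ/Δz = 0.892/32 = 0.028 kg m⁻⁴
  199–257 m: Δρ/Δz = 0.804/58 = 0.014 kg m⁻⁴
The largest gradient is in the 29–48 m interval — the pycnocline.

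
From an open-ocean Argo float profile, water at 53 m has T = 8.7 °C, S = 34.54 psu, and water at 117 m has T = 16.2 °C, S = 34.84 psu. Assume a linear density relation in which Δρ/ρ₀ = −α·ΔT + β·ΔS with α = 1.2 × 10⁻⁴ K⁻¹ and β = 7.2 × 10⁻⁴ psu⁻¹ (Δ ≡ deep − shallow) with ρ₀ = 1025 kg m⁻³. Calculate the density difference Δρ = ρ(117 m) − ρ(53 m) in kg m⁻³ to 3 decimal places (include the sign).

ΔT = +7.5 K, ΔS = +0.30 psu (deep − shallow).
Δρ/ρ₀ = −(1.2 × 10⁻⁴)(+7.5) + (7.2 × 10⁻⁴)(+0.30) = -6.84 × 10⁻⁴.
Δρ = 1025 × (-6.84 × 10⁻⁴) = -0.701 kg m⁻³.
Negative Δρ: lighter below, statically unstable.

-0.701 kg m⁻³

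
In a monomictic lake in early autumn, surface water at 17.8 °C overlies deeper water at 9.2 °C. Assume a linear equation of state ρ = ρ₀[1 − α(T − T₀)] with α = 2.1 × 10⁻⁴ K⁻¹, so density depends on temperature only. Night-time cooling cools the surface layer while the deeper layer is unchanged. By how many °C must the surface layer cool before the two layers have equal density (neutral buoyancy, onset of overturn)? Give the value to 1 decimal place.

8.6 °C

With temperature the only control, equal density requires T_surf′ = T_deep.
T_surf′ = 9.2 °C.
Cooling required: 17.8 − 9.2 = 8.6 °C.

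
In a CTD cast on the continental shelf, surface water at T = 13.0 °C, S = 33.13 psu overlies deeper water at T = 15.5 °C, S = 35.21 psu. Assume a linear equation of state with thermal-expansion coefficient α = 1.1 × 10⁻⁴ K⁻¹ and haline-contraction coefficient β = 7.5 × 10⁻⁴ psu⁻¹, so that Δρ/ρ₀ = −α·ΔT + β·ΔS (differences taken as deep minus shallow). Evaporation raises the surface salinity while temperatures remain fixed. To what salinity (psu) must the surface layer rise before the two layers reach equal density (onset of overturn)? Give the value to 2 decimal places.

Neutral buoyancy requires −α(T_deep − T_surf) + β(S_deep − S_surf′) = 0.
S_surf′ = S_deep − (α/β)·ΔT = 35.21 − (1.1 × 10⁻⁴/7.5 × 10⁻⁴)·(+2.5) = 34.8433 psu.
Increase required: 34.8433 − 33.13 = 1.7133 psu.

34.84 psu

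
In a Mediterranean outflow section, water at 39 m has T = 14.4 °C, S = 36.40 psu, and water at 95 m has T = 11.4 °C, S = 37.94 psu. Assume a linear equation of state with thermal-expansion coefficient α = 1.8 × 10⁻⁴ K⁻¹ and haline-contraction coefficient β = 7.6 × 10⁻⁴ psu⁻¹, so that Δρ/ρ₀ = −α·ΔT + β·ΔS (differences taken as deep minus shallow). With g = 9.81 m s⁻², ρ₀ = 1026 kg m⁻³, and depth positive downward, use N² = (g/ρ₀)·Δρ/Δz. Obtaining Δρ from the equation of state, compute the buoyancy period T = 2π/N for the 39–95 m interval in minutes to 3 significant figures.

6.05 min

ΔT = -3.0 K, ΔS = +1.54 psu (deep − shallow).
Δρ/ρ₀ = −αΔT + βΔS = 5.40 × 10⁻⁴ + 1.1704 × 10⁻³ = 1.7104 × 10⁻³, so Δρ ≈ 1.755 kg m⁻³.
N² = (g/ρ₀)·Δρ/Δz = g·(Δρ/ρ₀)/Δz = 9.81 × 1.7104 × 10⁻³ / 56 = 2.9963 × 10⁻⁴ s⁻².
N = √(2.9963 × 10⁻⁴) = 0.017310 rad s⁻¹ → T = 2π/N = 362.98 s = 6.0497 min ≈ 6.05 min.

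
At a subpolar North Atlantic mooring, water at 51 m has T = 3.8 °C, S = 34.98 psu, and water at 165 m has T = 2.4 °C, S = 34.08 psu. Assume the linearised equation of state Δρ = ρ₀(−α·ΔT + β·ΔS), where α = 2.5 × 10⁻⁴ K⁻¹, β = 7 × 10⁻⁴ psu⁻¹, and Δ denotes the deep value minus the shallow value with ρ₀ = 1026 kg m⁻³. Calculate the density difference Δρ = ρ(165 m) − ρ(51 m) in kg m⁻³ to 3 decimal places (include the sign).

-0.287 kg m⁻³

ΔT = -1.4 K, ΔS = -0.90 psu (deep − shallow).
Δρ/ρ₀ = −(2.5 × 10⁻⁴)(-1.4) + (7 × 10⁻⁴)(-0.90) = -2.80 × 10⁻⁴.
Δρ = 1026 × (-2.80 × 10⁻⁴) = -0.287 kg m⁻³.
Negative Δρ: lighter below, statically unstable.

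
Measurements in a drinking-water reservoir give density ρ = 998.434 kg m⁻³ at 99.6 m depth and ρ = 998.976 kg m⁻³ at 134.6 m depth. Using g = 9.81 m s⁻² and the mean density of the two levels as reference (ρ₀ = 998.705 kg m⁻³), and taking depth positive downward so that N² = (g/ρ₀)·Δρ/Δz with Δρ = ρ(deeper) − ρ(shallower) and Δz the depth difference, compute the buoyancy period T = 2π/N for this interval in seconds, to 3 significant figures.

Δρ = 998.976 − 998.434 = 0.542 kg m⁻³ over Δz = 134.6 − 99.6 = 35 m.
N² = (9.81/998.705) × (0.542/35) = 1.5211 × 10⁻⁴ s⁻².
N = √(1.5211 × 10⁻⁴) = 0.012333 rad s⁻¹, so T = 2π/N = 509.46 s ≈ 509 s.

509 s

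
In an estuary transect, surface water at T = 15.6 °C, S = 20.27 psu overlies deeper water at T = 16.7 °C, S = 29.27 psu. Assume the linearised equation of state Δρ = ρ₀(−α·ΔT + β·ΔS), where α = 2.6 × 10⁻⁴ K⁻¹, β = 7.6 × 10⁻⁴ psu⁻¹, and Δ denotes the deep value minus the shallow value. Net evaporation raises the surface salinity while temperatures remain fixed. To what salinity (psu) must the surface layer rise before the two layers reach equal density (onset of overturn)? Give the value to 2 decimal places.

Neutral buoyancy requires −α(T_deep − T_surf) + β(S_deep − S_surf′) = 0.
S_surf′ = S_deep − (α/β)·ΔT = 29.27 − (2.6 × 10⁻⁴/7.6 × 10⁻⁴)·(+1.1) = 28.8937 psu.
Increase required: 28.8937 − 20.27 = 8.6237 psu.

28.89 psu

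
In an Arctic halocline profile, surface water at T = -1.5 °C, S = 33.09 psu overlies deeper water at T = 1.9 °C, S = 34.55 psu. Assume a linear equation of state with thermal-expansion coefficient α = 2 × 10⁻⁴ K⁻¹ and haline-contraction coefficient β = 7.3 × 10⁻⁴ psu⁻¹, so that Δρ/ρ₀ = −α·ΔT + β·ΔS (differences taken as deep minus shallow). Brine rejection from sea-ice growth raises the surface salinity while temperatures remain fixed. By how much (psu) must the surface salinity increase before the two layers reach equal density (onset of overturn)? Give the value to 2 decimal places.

Neutral buoyancy requires −α(T_deep − T_surf) + β(S_deep − S_surf′) = 0.
S_surf′ = S_deep − (α/β)·ΔT = 34.55 − (2 × 10⁻⁴/7.3 × 10⁻⁴)·(+3.4) = 33.6185 psu.
Increase required: 33.6185 − 33.09 = 0.5285 psu.

0.53 psu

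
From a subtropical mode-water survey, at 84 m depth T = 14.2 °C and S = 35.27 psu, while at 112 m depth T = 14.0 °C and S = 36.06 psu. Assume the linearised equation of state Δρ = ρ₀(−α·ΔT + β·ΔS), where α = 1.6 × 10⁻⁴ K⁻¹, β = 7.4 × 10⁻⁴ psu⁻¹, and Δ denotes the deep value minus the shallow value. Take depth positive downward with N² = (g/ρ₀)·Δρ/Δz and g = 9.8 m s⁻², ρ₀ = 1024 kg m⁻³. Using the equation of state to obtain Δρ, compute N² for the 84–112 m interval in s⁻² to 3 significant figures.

2.16 × 10⁻⁴ s⁻²

ΔT = -0.2 K, ΔS = +0.79 psu (deep − shallow).
Δρ/ρ₀ = −αΔT + βΔS = 3.20 × 10⁻⁵ + 5.846 × 10⁻⁴ = 6.166 × 10⁻⁴, so Δρ ≈ 0.6314 kg m⁻³.
N² = (g/ρ₀)·Δρ/Δz = g·(Δρ/ρ₀)/Δz = 9.8 × 6.166 × 10⁻⁴ / 28 = 2.1581 × 10⁻⁴ s⁻² ≈ 2.16 × 10⁻⁴ s⁻².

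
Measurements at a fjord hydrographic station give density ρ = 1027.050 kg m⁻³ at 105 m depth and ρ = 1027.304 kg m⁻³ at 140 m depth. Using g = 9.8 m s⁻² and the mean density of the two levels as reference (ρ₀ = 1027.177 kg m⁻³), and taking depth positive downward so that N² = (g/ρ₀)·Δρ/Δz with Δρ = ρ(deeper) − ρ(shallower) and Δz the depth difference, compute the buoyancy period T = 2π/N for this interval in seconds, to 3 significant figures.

Δρ = 1027.304 − 1027.050 = 0.254 kg m⁻³ over Δz = 140 − 105 = 35 m.
N² = (9.8/1027.177) × (0.254/35) = 6.9238 × 10⁻⁵ s⁻².
N = √(6.9238 × 10⁻⁵) = 8.3209 × 10⁻³ rad s⁻¹, so T = 2π/N = 755.11 s ≈ 755 s.

755 s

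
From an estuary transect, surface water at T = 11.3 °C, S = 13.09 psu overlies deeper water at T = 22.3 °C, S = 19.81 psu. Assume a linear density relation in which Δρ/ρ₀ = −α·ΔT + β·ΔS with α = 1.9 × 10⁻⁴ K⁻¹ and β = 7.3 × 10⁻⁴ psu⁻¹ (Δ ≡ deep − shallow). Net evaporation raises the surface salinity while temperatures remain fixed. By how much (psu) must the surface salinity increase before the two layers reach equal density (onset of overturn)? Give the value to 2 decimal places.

Neutral buoyancy requires −α(T_deep − T_surf) + β(S_deep − S_surf′) = 0.
S_surf′ = S_deep − (α/β)·ΔT = 19.81 − (1.9 × 10⁻⁴/7.3 × 10⁻⁴)·(+11.0) = 16.9470 psu.
Increase required: 16.9470 − 13.09 = 3.8570 psu.

3.86 psu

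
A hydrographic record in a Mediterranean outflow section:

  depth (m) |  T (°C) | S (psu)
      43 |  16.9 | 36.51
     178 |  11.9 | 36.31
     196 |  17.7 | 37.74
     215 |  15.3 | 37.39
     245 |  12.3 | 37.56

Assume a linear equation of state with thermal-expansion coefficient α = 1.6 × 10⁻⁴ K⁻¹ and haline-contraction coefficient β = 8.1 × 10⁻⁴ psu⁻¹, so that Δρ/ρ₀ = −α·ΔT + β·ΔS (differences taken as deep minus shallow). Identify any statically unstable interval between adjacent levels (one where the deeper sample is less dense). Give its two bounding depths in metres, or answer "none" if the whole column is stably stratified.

none

Evaluate Δρ/ρ₀ = −αΔT + βΔS across each adjacent pair:
  43–178 m: −αΔT+βΔS = −(1.6 × 10⁻⁴)(-5.0)+(8.1 × 10⁻⁴)(-0.20) = 6.4 × 10⁻⁴ → stable
  178–196 m: −αΔT+βΔS = −(1.6 × 10⁻⁴)(+5.8)+(8.1 × 10⁻⁴)(+1.43) = 2.3 × 10⁻⁴ → stable
  196–215 m: −αΔT+βΔS = −(1.6 × 10⁻⁴)(-2.4)+(8.1 × 10⁻⁴)(-0.35) = 1.0 × 10⁻⁴ → stable
  215–245 m: −αΔT+βΔS = −(1.6 × 10⁻⁴)(-3.0)+(8.1 × 10⁻⁴)(+0.17) = 6.2 × 10⁻⁴ → stable
Every interval has Δρ > 0: the column is stably stratified throughout.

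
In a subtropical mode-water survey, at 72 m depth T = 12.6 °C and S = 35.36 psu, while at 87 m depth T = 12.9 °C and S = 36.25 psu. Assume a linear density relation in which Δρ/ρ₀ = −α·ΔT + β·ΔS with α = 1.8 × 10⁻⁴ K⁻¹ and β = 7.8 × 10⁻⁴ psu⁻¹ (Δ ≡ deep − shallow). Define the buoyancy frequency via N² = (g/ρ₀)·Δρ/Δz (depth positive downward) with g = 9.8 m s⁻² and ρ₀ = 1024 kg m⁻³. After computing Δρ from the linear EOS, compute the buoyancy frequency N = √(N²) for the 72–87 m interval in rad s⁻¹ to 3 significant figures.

ΔT = +0.3 K, ΔS = +0.89 psu (deep − shallow).
Δρ/ρ₀ = −αΔT + βΔS = -5.40 × 10⁻⁵ + 6.942 × 10⁻⁴ = 6.402 × 10⁻⁴, so Δρ ≈ 0.6556 kg m⁻³.
N² = (g/ρ₀)·Δρ/Δz = g·(Δρ/ρ₀)/Δz = 9.8 × 6.402 × 10⁻⁴ / 15 = 4.1826 × 10⁻⁴ s⁻².
N = √(4.1826 × 10⁻⁴) = 0.020451 rad s⁻¹ ≈ 0.0205 rad s⁻¹.

0.0205 rad s⁻¹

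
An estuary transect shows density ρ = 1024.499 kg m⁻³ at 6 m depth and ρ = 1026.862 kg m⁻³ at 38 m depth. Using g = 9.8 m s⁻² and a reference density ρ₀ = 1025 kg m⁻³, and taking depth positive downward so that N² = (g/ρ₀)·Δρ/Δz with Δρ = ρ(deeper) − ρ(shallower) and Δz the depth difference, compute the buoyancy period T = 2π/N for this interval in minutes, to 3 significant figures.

3.94 min

Δρ = 1026.862 − 1024.499 = 2.363 kg m⁻³ over Δz = 38 − 6 = 32 m.
N² = (9.8/1025) × (2.363/32) = 7.0602 × 10⁻⁴ s⁻².
N = √(7.0602 × 10⁻⁴) = 0.026571 rad s⁻¹, so T = 2π/N = 236.47 s = 3.9412 min ≈ 3.94 min.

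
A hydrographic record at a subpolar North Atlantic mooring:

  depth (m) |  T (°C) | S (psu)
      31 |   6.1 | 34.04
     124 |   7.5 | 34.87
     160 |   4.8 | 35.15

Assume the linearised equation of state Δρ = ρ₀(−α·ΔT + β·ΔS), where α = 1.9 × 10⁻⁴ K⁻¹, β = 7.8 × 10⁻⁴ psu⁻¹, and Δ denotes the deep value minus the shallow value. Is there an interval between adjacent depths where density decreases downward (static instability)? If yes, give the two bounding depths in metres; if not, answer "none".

none

Evaluate Δρ/ρ₀ = −αΔT + βΔS across each adjacent pair:
  31–124 m: −αΔT+βΔS = −(1.9 × 10⁻⁴)(+1.4)+(7.8 × 10⁻⁴)(+0.83) = 3.8 × 10⁻⁴ → stable
  124–160 m: −αΔT+βΔS = −(1.9 × 10⁻⁴)(-2.7)+(7.8 × 10⁻⁴)(+0.28) = 7.3 × 10⁻⁴ → stable
Every interval has Δρ > 0: the column is stably stratified throughout.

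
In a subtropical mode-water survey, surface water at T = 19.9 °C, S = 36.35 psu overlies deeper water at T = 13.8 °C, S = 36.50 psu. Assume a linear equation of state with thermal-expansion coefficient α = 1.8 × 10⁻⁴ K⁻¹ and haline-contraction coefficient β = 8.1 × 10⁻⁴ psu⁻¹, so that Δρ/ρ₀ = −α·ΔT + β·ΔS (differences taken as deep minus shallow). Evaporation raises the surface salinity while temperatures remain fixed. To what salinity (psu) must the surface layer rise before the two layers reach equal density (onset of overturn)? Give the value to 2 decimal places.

37.86 psu

Neutral buoyancy requires −α(T_deep − T_surf) + β(S_deep − S_surf′) = 0.
S_surf′ = S_deep − (α/β)·ΔT = 36.50 − (1.8 × 10⁻⁴/8.1 × 10⁻⁴)·(-6.1) = 37.8556 psu.
Increase required: 37.8556 − 36.35 = 1.5056 psu.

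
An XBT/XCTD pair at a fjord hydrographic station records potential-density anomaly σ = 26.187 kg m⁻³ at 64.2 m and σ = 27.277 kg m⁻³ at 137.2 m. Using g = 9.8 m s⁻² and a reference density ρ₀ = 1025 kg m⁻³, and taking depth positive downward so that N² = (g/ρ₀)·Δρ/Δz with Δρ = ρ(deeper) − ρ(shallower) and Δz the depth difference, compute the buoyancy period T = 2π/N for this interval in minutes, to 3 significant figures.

8.76 min

Δρ = 1027.277 − 1026.187 = 1.090 kg m⁻³ over Δz = 137.2 − 64.2 = 73 m.
N² = (9.8/1025) × (1.090/73) = 1.4276 × 10⁻⁴ s⁻².
N = √(1.4276 × 10⁻⁴) = 0.011948 rad s⁻¹, so T = 2π/N = 525.88 s = 8.7647 min ≈ 8.76 min.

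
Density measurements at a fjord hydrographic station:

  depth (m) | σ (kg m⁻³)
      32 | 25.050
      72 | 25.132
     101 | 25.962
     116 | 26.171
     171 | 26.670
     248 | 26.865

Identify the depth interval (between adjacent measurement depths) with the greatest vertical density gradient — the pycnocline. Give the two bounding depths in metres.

72–101 m

Compute the density gradient over each adjacent pair:
  32–72 m: Δρ/Δz = 0.082/40 = 2.1 × 10⁻³ kg m⁻⁴
  72–101 m: Δρ/Δz = 0.830/29 = 0.029 kg m⁻⁴
  101–116 m: Δρ/Δz = 0.209/15 = 0.014 kg m⁻⁴
  116–171 m: Δρ/Δz = 0.499/55 = 9.1 × 10⁻³ kg m⁻⁴
  171–248 m: Δρ/Δz = 0.195/77 = 2.5 × 10⁻³ kg m⁻⁴
The largest gradient is in the 72–101 m interval — the pycnocline.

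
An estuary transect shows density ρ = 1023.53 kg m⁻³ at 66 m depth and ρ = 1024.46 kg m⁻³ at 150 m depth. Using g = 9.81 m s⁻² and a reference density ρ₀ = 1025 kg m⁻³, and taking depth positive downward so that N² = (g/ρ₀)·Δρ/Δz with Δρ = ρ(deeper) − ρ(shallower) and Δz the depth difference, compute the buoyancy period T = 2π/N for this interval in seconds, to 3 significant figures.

610 s

Δρ = 1024.46 − 1023.53 = 0.93 kg m⁻³ over Δz = 150 − 66 = 84 m.
N² = (9.81/1025) × (0.93/84) = 1.0596 × 10⁻⁴ s⁻².
N = √(1.0596 × 10⁻⁴) = 0.010294 rad s⁻¹, so T = 2π/N = 610.37 s ≈ 610 s.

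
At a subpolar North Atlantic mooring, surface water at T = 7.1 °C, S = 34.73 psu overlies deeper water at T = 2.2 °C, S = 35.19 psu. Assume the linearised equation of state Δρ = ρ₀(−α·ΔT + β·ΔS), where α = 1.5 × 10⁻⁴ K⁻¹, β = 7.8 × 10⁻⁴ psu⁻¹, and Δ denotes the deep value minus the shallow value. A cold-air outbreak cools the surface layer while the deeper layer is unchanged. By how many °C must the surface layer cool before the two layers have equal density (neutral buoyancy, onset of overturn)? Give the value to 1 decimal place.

7.3 °C

Neutral buoyancy requires Δρ = 0, i.e. −α(T_deep − T_surf′) + β(S_deep − S_surf) = 0.
T_surf′ = T_deep − (β/α)·ΔS = 2.2 − (7.8 × 10⁻⁴/1.5 × 10⁻⁴)·(+0.46) = -0.192 °C.
Cooling required: 7.1 − (-0.192) = 7.292 °C.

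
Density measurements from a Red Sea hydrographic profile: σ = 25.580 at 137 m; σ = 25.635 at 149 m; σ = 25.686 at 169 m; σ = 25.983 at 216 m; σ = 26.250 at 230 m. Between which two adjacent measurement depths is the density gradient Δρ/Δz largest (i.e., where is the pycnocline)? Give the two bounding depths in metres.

216–230 m

Compute the density gradient over each adjacent pair:
  137–149 m: Δρ/Δz = 0.055/12 = 4.6 × 10⁻³ kg m⁻⁴
  149–169 m: Δρ/Δz = 0.051/20 = 2.5 × 10⁻³ kg m⁻⁴
  169–216 m: Δρ/Δz = 0.297/47 = 6.3 × 10⁻³ kg m⁻⁴
  216–230 m: Δρ/Δz = 0.267/14 = 0.019 kg m⁻⁴
The largest gradient is in the 216–230 m interval — the pycnocline.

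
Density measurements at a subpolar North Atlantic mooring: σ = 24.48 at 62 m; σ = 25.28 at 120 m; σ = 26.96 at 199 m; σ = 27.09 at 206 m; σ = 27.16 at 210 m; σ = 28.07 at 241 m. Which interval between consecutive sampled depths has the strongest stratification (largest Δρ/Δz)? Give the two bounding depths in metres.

210–241 m

Compute the density gradient over each adjacent pair:
  62–120 m: Δρ/Δz = 0.80/58 = 0.014 kg m⁻⁴
  120–199 m: Δρ/Δz = 1.68/79 = 0.021 kg m⁻⁴
  199–206 m: Δρ/Δz = 0.13/7 = 0.019 kg m⁻⁴
  206–210 m: Δρ/Δz = 0.07/4 = 0.018 kg m⁻⁴
  210–241 m: Δρ/Δz = 0.91/31 = 0.029 kg m⁻⁴
The largest gradient is in the 210–241 m interval — the pycnocline.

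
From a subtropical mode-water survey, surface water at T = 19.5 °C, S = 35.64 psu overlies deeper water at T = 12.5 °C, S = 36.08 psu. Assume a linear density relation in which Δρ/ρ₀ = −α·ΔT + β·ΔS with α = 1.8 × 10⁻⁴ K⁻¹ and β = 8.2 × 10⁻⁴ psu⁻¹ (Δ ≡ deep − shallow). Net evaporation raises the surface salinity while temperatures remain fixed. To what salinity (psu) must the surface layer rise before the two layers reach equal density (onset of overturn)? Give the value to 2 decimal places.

Neutral buoyancy requires −α(T_deep − T_surf) + β(S_deep − S_surf′) = 0.
S_surf′ = S_deep − (α/β)·ΔT = 36.08 − (1.8 × 10⁻⁴/8.2 × 10⁻⁴)·(-7.0) = 37.6166 psu.
Increase required: 37.6166 − 35.64 = 1.9766 psu.

37.62 psu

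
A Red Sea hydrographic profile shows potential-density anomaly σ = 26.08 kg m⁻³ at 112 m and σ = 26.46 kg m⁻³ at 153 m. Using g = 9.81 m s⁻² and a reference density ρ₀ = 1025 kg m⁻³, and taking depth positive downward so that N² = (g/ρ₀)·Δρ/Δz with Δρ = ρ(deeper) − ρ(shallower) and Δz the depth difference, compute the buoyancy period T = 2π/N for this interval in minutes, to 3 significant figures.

Δρ = 1026.46 − 1026.08 = 0.38 kg m⁻³ over Δz = 153 − 112 = 41 m.
N² = (9.81/1025) × (0.38/41) = 8.8704 × 10⁻⁵ s⁻².
N = √(8.8704 × 10⁻⁵) = 9.4183 × 10⁻³ rad s⁻¹, so T = 2π/N = 667.13 s = 11.119 min ≈ 11.1 min.

11.1 min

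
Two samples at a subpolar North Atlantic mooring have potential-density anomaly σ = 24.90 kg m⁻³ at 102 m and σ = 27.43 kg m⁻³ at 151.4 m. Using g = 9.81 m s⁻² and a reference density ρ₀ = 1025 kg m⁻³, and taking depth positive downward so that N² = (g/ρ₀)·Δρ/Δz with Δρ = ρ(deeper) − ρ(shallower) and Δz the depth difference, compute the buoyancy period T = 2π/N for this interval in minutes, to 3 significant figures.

Δρ = 1027.43 − 1024.90 = 2.53 kg m⁻³ over Δz = 151.4 − 102 = 49.4 m.
N² = (9.81/1025) × (2.53/49.4) = 4.9016 × 10⁻⁴ s⁻².
N = √(4.9016 × 10⁻⁴) = 0.022140 rad s⁻¹, so T = 2π/N = 283.79 s = 4.7298 min ≈ 4.73 min.
Since Δρ > 0 the layer is stably stratified.

4.73 min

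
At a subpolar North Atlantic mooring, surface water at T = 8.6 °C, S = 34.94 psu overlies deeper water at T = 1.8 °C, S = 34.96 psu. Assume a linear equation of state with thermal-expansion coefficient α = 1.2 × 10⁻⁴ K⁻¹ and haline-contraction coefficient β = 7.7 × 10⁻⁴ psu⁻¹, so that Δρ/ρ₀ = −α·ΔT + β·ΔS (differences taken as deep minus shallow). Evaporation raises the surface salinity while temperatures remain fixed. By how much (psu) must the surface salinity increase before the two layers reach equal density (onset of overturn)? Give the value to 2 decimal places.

1.08 psu

Neutral buoyancy requires −α(T_deep − T_surf) + β(S_deep − S_surf′) = 0.
S_surf′ = S_deep − (α/β)·ΔT = 34.96 − (1.2 × 10⁻⁴/7.7 × 10⁻⁴)·(-6.8) = 36.0197 psu.
Increase required: 36.0197 − 34.94 = 1.0797 psu.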